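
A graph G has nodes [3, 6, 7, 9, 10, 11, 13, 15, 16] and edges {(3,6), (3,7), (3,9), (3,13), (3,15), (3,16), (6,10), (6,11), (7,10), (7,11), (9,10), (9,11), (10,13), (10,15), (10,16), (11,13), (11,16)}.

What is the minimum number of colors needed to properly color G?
Clique number ω(G) = 2 (lower bound: χ ≥ ω).
The graph is bipartite (no odd cycle), so 2 colors suffice: χ(G) = 2.
A valid 2-coloring: color 1: [3, 10, 11]; color 2: [6, 7, 9, 13, 15, 16].

χ(G) = 2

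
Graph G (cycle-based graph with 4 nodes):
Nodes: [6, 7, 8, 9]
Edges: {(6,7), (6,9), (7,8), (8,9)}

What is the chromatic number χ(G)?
χ(G) = 2

Clique number ω(G) = 2 (lower bound: χ ≥ ω).
The graph is bipartite (no odd cycle), so 2 colors suffice: χ(G) = 2.
A valid 2-coloring: color 1: [6, 8]; color 2: [7, 9].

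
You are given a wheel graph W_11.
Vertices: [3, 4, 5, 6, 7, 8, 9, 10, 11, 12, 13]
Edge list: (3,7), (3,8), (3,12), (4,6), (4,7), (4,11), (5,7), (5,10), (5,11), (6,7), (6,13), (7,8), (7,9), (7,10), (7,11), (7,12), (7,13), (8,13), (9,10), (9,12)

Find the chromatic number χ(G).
Clique number ω(G) = 3 (lower bound: χ ≥ ω).
The clique on [3, 7, 8] has size 3, forcing χ ≥ 3, and the coloring below uses 3 colors, so χ(G) = 3.
A valid 3-coloring: color 1: [7]; color 2: [3, 4, 5, 9, 13]; color 3: [6, 8, 10, 11, 12].

χ(G) = 3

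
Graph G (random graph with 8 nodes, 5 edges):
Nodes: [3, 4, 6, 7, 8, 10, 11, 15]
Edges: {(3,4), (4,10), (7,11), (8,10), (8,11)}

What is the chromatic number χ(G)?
Clique number ω(G) = 2 (lower bound: χ ≥ ω).
The graph is bipartite (no odd cycle), so 2 colors suffice: χ(G) = 2.
A valid 2-coloring: color 1: [4, 6, 7, 8, 15]; color 2: [3, 10, 11].

χ(G) = 2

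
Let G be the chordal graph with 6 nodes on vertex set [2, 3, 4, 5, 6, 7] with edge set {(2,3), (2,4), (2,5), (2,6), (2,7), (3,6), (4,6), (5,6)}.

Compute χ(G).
χ(G) = 3

Clique number ω(G) = 3 (lower bound: χ ≥ ω).
The clique on [2, 3, 6] has size 3, forcing χ ≥ 3, and the coloring below uses 3 colors, so χ(G) = 3.
A valid 3-coloring: color 1: [2]; color 2: [6, 7]; color 3: [3, 4, 5].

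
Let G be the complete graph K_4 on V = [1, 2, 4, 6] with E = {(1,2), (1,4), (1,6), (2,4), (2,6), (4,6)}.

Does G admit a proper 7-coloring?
Yes, G is 7-colorable

A valid 7-coloring: color 1: [4]; color 2: [1]; color 3: [6]; color 4: [2].
(χ(G) = 4 ≤ 7.)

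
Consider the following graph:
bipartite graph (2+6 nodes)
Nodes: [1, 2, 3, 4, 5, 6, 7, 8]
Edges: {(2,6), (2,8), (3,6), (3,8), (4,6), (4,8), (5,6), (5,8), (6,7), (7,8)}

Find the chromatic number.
χ(G) = 2

Clique number ω(G) = 2 (lower bound: χ ≥ ω).
The graph is bipartite (no odd cycle), so 2 colors suffice: χ(G) = 2.
A valid 2-coloring: color 1: [1, 6, 8]; color 2: [2, 3, 4, 5, 7].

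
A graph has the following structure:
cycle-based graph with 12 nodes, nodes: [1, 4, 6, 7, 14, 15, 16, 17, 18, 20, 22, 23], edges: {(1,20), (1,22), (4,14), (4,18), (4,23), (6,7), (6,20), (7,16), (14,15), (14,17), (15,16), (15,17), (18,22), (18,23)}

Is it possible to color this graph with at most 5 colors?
A valid 5-coloring: color 1: [4, 7, 15, 20, 22]; color 2: [1, 6, 14, 16, 18]; color 3: [17, 23].
(χ(G) = 3 ≤ 5.)

Yes, G is 5-colorable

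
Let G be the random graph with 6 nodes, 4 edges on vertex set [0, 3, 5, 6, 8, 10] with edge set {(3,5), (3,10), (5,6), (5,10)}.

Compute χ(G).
χ(G) = 3

Clique number ω(G) = 3 (lower bound: χ ≥ ω).
The clique on [3, 5, 10] has size 3, forcing χ ≥ 3, and the coloring below uses 3 colors, so χ(G) = 3.
A valid 3-coloring: color 1: [0, 5, 8]; color 2: [3, 6]; color 3: [10].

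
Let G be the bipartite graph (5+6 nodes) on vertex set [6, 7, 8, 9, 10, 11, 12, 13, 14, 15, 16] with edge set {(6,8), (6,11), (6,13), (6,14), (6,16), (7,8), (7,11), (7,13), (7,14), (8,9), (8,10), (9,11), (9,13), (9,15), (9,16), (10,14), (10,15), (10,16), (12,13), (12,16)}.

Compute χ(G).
χ(G) = 2

Clique number ω(G) = 2 (lower bound: χ ≥ ω).
The graph is bipartite (no odd cycle), so 2 colors suffice: χ(G) = 2.
A valid 2-coloring: color 1: [6, 7, 9, 10, 12]; color 2: [8, 11, 13, 14, 15, 16].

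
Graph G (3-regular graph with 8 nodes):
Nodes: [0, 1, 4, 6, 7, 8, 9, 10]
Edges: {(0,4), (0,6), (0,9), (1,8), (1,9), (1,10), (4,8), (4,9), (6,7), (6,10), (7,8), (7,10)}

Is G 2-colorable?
No, G is not 2-colorable

The clique on vertices [0, 4, 9] has size 3 > 2, so it alone needs 3 colors.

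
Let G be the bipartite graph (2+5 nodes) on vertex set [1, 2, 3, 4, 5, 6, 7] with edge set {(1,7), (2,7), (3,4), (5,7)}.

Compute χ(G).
Clique number ω(G) = 2 (lower bound: χ ≥ ω).
The graph is bipartite (no odd cycle), so 2 colors suffice: χ(G) = 2.
A valid 2-coloring: color 1: [4, 6, 7]; color 2: [1, 2, 3, 5].

χ(G) = 2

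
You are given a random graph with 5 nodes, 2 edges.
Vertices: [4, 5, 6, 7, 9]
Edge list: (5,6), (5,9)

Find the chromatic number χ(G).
Clique number ω(G) = 2 (lower bound: χ ≥ ω).
The graph is bipartite (no odd cycle), so 2 colors suffice: χ(G) = 2.
A valid 2-coloring: color 1: [4, 5, 7]; color 2: [6, 9].

χ(G) = 2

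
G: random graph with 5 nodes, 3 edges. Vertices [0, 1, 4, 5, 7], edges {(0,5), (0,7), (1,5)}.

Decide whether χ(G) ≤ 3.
Yes, G is 3-colorable

A valid 3-coloring: color 1: [0, 1, 4]; color 2: [5, 7].
(χ(G) = 2 ≤ 3.)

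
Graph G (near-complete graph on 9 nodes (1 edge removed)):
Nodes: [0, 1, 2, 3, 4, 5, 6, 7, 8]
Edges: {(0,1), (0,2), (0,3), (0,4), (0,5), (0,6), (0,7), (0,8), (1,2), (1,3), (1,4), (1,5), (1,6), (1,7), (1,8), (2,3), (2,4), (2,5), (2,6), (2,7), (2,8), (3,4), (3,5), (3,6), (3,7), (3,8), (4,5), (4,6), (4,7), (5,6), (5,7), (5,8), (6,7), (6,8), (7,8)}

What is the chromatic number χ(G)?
Clique number ω(G) = 8 (lower bound: χ ≥ ω).
The clique on [0, 1, 2, 3, 5, 6, 7, 8] has size 8, forcing χ ≥ 8, and the coloring below uses 8 colors, so χ(G) = 8.
A valid 8-coloring: color 1: [2]; color 2: [6]; color 3: [0]; color 4: [1]; color 5: [5]; color 6: [7]; color 7: [3]; color 8: [4, 8].

χ(G) = 8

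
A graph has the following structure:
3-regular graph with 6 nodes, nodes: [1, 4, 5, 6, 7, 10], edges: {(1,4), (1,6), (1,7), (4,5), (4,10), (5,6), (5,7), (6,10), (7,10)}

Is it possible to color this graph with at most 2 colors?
A valid 2-coloring: color 1: [1, 5, 10]; color 2: [4, 6, 7].
(χ(G) = 2 ≤ 2.)

Yes, G is 2-colorable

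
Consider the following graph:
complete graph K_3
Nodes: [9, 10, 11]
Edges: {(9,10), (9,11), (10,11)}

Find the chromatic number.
Clique number ω(G) = 3 (lower bound: χ ≥ ω).
The clique on [9, 10, 11] has size 3, forcing χ ≥ 3, and the coloring below uses 3 colors, so χ(G) = 3.
A valid 3-coloring: color 1: [11]; color 2: [9]; color 3: [10].

χ(G) = 3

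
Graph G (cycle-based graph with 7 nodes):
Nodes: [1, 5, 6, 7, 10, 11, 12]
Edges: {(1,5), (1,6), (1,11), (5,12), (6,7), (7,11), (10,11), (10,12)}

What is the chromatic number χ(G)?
Clique number ω(G) = 2 (lower bound: χ ≥ ω).
Odd cycle [10, 12, 5, 1, 11] needs 3 colors (χ ≥ 3).
The coloring below uses 3 colors, so χ(G) = 3.
A valid 3-coloring: color 1: [6, 11, 12]; color 2: [1, 7, 10]; color 3: [5].

χ(G) = 3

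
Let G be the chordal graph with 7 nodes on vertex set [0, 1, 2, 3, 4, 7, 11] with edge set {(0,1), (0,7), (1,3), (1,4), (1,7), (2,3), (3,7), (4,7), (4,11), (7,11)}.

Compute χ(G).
χ(G) = 3

Clique number ω(G) = 3 (lower bound: χ ≥ ω).
The clique on [0, 1, 7] has size 3, forcing χ ≥ 3, and the coloring below uses 3 colors, so χ(G) = 3.
A valid 3-coloring: color 1: [2, 7]; color 2: [1, 11]; color 3: [0, 3, 4].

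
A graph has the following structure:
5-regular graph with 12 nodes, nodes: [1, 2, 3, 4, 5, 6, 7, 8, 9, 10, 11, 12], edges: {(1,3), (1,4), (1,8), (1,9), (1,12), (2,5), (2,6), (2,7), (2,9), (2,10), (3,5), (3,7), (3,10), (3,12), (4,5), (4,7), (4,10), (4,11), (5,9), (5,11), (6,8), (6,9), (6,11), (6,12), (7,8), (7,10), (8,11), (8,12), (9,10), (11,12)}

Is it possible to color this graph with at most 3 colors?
The clique on vertices [6, 8, 11, 12] has size 4 > 3, so it alone needs 4 colors.

No, G is not 3-colorable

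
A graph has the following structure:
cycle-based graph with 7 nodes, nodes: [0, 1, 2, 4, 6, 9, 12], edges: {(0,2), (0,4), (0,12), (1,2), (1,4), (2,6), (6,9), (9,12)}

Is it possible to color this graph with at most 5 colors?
A valid 5-coloring: color 1: [0, 1, 6]; color 2: [2, 4, 9]; color 3: [12].
(χ(G) = 3 ≤ 5.)

Yes, G is 5-colorable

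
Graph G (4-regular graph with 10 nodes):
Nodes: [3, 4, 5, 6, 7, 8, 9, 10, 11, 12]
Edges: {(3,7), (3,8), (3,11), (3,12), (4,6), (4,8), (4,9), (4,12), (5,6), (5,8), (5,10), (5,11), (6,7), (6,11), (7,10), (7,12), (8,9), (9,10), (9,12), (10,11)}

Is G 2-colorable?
The clique on vertices [3, 7, 12] has size 3 > 2, so it alone needs 3 colors.

No, G is not 2-colorable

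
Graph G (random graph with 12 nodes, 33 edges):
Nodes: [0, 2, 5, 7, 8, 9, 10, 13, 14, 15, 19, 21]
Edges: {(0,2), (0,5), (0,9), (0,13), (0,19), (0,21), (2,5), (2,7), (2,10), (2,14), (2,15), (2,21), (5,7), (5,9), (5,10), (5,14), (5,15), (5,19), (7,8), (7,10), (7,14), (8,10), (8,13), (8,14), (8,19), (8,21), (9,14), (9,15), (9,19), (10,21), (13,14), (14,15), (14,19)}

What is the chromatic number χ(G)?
Clique number ω(G) = 4 (lower bound: χ ≥ ω).
The clique on [0, 5, 9, 19] has size 4, forcing χ ≥ 4, and the coloring below uses 4 colors, so χ(G) = 4.
A valid 4-coloring: color 1: [5, 8]; color 2: [0, 10, 14]; color 3: [2, 9, 13]; color 4: [7, 15, 19, 21].

χ(G) = 4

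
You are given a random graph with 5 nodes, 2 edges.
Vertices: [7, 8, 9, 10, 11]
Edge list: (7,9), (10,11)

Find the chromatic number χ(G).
χ(G) = 2

Clique number ω(G) = 2 (lower bound: χ ≥ ω).
The graph is bipartite (no odd cycle), so 2 colors suffice: χ(G) = 2.
A valid 2-coloring: color 1: [8, 9, 10]; color 2: [7, 11].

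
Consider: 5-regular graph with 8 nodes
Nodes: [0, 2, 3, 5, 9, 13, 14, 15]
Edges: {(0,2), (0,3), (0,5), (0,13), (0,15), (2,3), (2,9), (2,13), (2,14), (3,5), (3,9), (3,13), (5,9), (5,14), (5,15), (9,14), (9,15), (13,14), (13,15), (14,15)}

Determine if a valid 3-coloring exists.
The clique on vertices [0, 2, 3, 13] has size 4 > 3, so it alone needs 4 colors.

No, G is not 3-colorable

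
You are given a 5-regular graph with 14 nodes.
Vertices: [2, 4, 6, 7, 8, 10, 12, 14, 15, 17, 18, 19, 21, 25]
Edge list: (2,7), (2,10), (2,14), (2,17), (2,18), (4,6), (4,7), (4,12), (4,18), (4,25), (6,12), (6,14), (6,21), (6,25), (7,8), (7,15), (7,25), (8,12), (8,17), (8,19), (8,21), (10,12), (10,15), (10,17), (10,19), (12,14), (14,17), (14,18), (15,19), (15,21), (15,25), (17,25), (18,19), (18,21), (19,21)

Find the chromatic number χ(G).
Clique number ω(G) = 3 (lower bound: χ ≥ ω).
Suppose a proper 3-coloring c exists. The clique [2, 10, 17] takes 3 distinct colors; by symmetry let c(2) = 1, c(10) = 2, c(17) = 3.
- Vertex 14: neighbors [2, 17] already have colors [1, 3] ⇒ c(14) = 2.
- Vertex 18: neighbors [2, 14] already have colors [1, 2] ⇒ c(18) = 3.
- Vertex 19: neighbors [10, 18] already have colors [2, 3] ⇒ c(19) = 1.
- Vertex 8: neighbors [19, 17] already have colors [1, 3] ⇒ c(8) = 2.
- Vertex 21: neighbors [19, 8, 18] already have colors [1, 2, 3] — all 3 colors blocked. Contradiction.
The forced assignments end in a contradiction, so G has no proper 3-coloring (χ ≥ 4).
The coloring below uses 4 colors, so χ(G) = 4.
A valid 4-coloring: color 1: [7, 12, 17, 19]; color 2: [6, 8, 15, 18]; color 3: [10, 14, 21, 25]; color 4: [2, 4].

χ(G) = 4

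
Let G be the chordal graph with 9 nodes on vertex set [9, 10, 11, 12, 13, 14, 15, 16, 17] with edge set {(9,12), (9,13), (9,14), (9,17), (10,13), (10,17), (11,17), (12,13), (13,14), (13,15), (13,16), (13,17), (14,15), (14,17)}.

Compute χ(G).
χ(G) = 4

Clique number ω(G) = 4 (lower bound: χ ≥ ω).
The clique on [9, 13, 14, 17] has size 4, forcing χ ≥ 4, and the coloring below uses 4 colors, so χ(G) = 4.
A valid 4-coloring: color 1: [11, 13]; color 2: [12, 15, 16, 17]; color 3: [10, 14]; color 4: [9].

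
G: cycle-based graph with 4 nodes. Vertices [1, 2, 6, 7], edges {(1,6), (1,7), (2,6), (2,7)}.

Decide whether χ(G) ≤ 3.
A valid 3-coloring: color 1: [6, 7]; color 2: [1, 2].
(χ(G) = 2 ≤ 3.)

Yes, G is 3-colorable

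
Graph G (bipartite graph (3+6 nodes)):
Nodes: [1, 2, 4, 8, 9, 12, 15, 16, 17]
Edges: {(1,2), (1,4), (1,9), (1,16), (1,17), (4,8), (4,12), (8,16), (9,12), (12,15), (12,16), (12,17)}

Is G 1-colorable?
No, G is not 1-colorable

Edge (8,16) forces its endpoints to differ, so 1 color is not enough.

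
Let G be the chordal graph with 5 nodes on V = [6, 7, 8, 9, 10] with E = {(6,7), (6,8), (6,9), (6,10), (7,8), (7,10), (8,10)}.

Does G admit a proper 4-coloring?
A valid 4-coloring: color 1: [6]; color 2: [8, 9]; color 3: [7]; color 4: [10].
(χ(G) = 4 ≤ 4.)

Yes, G is 4-colorable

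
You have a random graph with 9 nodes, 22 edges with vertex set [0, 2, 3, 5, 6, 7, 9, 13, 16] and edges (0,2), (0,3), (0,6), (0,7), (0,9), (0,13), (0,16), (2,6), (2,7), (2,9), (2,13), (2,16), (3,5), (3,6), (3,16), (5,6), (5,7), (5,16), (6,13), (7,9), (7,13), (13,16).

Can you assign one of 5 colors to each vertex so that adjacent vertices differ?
A valid 5-coloring: color 1: [0, 5]; color 2: [2, 3]; color 3: [6, 7, 16]; color 4: [9, 13].
(χ(G) = 4 ≤ 5.)

Yes, G is 5-colorable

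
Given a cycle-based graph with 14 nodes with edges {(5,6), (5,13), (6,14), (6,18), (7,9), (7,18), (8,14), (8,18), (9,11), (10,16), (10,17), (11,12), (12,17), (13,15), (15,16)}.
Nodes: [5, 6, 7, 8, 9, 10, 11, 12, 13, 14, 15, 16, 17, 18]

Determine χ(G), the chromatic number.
Clique number ω(G) = 2 (lower bound: χ ≥ ω).
The graph is bipartite (no odd cycle), so 2 colors suffice: χ(G) = 2.
A valid 2-coloring: color 1: [5, 9, 10, 12, 14, 15, 18]; color 2: [6, 7, 8, 11, 13, 16, 17].

χ(G) = 2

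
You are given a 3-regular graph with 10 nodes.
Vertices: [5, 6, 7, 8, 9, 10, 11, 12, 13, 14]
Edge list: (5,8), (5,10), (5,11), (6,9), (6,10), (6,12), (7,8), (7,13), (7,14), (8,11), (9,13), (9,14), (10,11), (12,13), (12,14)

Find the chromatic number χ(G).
χ(G) = 3

Clique number ω(G) = 3 (lower bound: χ ≥ ω).
The clique on [5, 8, 11] has size 3, forcing χ ≥ 3, and the coloring below uses 3 colors, so χ(G) = 3.
A valid 3-coloring: color 1: [8, 9, 10, 12]; color 2: [5, 6, 13, 14]; color 3: [7, 11].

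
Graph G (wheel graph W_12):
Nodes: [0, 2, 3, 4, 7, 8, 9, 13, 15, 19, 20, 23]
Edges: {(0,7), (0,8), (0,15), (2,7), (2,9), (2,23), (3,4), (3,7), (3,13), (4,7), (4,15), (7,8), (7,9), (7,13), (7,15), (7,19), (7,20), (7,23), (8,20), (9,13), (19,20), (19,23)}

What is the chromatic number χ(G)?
χ(G) = 4

Clique number ω(G) = 3 (lower bound: χ ≥ ω).
Odd cycle [15, 0, 8, 20, 19, 23, 2, 9, 13, 3, 4] needs 3 colors (χ ≥ 3).
Vertex 7 is adjacent to every vertex of [0, 2, 3, 4, 8, 9, 13, 15, 19, 20, 23], which already need 3 colors among themselves, so 7 needs a new color (χ ≥ 4).
The coloring below uses 4 colors, so χ(G) = 4.
A valid 4-coloring: color 1: [7]; color 2: [2, 3, 8, 15, 19]; color 3: [0, 4, 9, 20, 23]; color 4: [13].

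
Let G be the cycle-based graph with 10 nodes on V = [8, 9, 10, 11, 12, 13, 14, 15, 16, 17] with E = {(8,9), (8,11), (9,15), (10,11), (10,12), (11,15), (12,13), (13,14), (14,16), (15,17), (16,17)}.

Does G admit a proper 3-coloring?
A valid 3-coloring: color 1: [8, 10, 13, 15, 16]; color 2: [9, 11, 12, 14, 17].
(χ(G) = 2 ≤ 3.)

Yes, G is 3-colorable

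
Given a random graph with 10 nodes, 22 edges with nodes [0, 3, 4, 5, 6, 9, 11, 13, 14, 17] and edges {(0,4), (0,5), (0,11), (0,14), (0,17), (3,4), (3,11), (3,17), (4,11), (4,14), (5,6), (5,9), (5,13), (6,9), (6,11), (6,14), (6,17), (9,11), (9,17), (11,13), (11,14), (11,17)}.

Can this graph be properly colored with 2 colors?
The clique on vertices [6, 9, 11, 17] has size 4 > 2, so it alone needs 4 colors.

No, G is not 2-colorable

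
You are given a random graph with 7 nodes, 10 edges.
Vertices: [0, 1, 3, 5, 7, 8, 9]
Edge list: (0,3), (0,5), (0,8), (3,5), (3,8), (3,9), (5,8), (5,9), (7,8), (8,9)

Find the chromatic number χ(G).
χ(G) = 4

Clique number ω(G) = 4 (lower bound: χ ≥ ω).
The clique on [0, 3, 5, 8] has size 4, forcing χ ≥ 4, and the coloring below uses 4 colors, so χ(G) = 4.
A valid 4-coloring: color 1: [1, 8]; color 2: [5, 7]; color 3: [3]; color 4: [0, 9].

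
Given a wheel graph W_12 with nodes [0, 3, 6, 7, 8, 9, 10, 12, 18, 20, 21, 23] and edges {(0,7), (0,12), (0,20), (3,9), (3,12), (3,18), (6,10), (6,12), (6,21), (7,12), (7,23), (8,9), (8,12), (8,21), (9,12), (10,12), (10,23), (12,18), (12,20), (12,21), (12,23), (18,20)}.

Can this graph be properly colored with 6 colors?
Yes, G is 6-colorable

A valid 6-coloring: color 1: [12]; color 2: [3, 6, 8, 20, 23]; color 3: [0, 9, 10, 18, 21]; color 4: [7].
(χ(G) = 4 ≤ 6.)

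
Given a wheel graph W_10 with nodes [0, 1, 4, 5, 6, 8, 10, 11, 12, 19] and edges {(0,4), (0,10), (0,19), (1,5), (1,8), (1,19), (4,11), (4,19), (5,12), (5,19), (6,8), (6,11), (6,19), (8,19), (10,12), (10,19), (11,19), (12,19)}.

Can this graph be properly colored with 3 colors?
No, G is not 3-colorable

Odd cycle [6, 11, 4, 0, 10, 12, 5, 1, 8] needs 3 colors (χ ≥ 3).
Vertex 19 is adjacent to every vertex of [0, 1, 4, 5, 6, 8, 10, 11, 12], which already need 3 colors among themselves, so 19 needs a new color (χ ≥ 4).
Hence χ(G) ≥ 4 > 3, so no proper 3-coloring exists.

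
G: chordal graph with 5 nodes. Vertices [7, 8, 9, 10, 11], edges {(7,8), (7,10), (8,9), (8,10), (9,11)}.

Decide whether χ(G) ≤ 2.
The clique on vertices [7, 8, 10] has size 3 > 2, so it alone needs 3 colors.

No, G is not 2-colorable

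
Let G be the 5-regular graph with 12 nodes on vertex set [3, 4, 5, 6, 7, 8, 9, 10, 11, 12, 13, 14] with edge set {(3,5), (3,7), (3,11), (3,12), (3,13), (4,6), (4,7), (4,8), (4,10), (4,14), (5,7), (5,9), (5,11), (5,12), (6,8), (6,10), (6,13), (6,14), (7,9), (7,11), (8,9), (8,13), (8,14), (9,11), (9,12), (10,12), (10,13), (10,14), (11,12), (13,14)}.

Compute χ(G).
χ(G) = 4

Clique number ω(G) = 4 (lower bound: χ ≥ ω).
The clique on [3, 5, 11, 12] has size 4, forcing χ ≥ 4, and the coloring below uses 4 colors, so χ(G) = 4.
A valid 4-coloring: color 1: [8, 10, 11]; color 2: [7, 12, 14]; color 3: [4, 5, 13]; color 4: [3, 6, 9].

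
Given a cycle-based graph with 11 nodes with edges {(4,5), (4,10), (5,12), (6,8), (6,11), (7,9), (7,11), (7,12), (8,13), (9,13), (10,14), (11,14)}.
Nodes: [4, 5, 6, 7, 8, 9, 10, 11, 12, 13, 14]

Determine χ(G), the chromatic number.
χ(G) = 3

Clique number ω(G) = 2 (lower bound: χ ≥ ω).
Odd cycle [4, 5, 12, 7, 11, 14, 10] needs 3 colors (χ ≥ 3).
The coloring below uses 3 colors, so χ(G) = 3.
A valid 3-coloring: color 1: [4, 6, 7, 13, 14]; color 2: [5, 8, 9, 10, 11]; color 3: [12].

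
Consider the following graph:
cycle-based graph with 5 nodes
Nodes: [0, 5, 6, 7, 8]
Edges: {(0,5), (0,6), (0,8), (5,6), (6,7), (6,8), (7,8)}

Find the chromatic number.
Clique number ω(G) = 3 (lower bound: χ ≥ ω).
The clique on [0, 6, 8] has size 3, forcing χ ≥ 3, and the coloring below uses 3 colors, so χ(G) = 3.
A valid 3-coloring: color 1: [6]; color 2: [0, 7]; color 3: [5, 8].

χ(G) = 3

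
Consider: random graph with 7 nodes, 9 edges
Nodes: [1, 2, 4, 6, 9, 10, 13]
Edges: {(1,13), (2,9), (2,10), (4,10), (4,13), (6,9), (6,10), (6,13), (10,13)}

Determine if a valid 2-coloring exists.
No, G is not 2-colorable

The clique on vertices [4, 10, 13] has size 3 > 2, so it alone needs 3 colors.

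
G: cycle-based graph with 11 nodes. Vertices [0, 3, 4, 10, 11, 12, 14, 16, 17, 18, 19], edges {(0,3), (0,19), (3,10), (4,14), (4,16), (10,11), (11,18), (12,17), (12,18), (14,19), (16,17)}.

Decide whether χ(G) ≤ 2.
No, G is not 2-colorable

Odd cycle [12, 18, 11, 10, 3, 0, 19, 14, 4, 16, 17] needs 3 colors (χ ≥ 3).
Hence χ(G) ≥ 3 > 2, so no proper 2-coloring exists.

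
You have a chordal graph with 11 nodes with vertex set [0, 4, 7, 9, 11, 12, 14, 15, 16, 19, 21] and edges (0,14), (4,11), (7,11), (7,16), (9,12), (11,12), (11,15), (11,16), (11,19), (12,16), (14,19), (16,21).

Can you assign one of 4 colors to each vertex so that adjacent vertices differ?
A valid 4-coloring: color 1: [9, 11, 14, 21]; color 2: [0, 4, 15, 16, 19]; color 3: [7, 12].
(χ(G) = 3 ≤ 4.)

Yes, G is 4-colorable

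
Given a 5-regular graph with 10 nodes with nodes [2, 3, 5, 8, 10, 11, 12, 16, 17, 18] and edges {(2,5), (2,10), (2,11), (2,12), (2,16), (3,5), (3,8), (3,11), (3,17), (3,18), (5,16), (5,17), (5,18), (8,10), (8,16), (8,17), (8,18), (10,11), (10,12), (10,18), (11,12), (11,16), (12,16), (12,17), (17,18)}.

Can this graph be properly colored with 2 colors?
No, G is not 2-colorable

The clique on vertices [2, 11, 12, 16] has size 4 > 2, so it alone needs 4 colors.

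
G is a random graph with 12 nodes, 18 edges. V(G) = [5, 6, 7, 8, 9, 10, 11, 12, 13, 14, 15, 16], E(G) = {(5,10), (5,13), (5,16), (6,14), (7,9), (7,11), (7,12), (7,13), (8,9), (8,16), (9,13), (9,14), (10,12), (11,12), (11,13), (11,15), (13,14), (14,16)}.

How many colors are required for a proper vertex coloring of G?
χ(G) = 3

Clique number ω(G) = 3 (lower bound: χ ≥ ω).
The clique on [7, 11, 12] has size 3, forcing χ ≥ 3, and the coloring below uses 3 colors, so χ(G) = 3.
A valid 3-coloring: color 1: [6, 12, 13, 15, 16]; color 2: [9, 10, 11]; color 3: [5, 7, 8, 14].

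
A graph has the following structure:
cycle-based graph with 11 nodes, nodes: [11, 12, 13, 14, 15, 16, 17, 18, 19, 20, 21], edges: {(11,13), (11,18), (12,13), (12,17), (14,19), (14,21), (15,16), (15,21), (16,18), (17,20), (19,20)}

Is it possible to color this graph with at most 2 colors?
Odd cycle [16, 18, 11, 13, 12, 17, 20, 19, 14, 21, 15] needs 3 colors (χ ≥ 3).
Hence χ(G) ≥ 3 > 2, so no proper 2-coloring exists.

No, G is not 2-colorable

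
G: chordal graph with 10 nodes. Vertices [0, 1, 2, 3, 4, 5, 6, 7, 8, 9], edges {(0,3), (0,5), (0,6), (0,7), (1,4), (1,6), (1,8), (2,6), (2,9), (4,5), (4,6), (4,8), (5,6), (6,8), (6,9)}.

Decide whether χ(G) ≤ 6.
Yes, G is 6-colorable

A valid 6-coloring: color 1: [3, 6, 7]; color 2: [0, 2, 4]; color 3: [1, 5, 9]; color 4: [8].
(χ(G) = 4 ≤ 6.)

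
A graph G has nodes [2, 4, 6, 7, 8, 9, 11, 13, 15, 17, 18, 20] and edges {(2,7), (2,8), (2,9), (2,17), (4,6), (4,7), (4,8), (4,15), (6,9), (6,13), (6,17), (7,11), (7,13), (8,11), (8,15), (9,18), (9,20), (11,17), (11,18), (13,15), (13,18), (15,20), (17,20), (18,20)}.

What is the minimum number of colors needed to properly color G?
χ(G) = 3

Clique number ω(G) = 3 (lower bound: χ ≥ ω).
The clique on [4, 8, 15] has size 3, forcing χ ≥ 3, and the coloring below uses 3 colors, so χ(G) = 3.
A valid 3-coloring: color 1: [2, 4, 11, 13, 20]; color 2: [6, 7, 8, 18]; color 3: [9, 15, 17].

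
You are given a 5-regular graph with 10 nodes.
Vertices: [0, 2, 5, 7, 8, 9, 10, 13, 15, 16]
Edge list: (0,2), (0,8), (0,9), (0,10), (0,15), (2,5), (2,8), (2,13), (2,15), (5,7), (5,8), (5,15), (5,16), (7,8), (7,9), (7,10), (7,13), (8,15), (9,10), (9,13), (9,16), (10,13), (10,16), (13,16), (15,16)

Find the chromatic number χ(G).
Clique number ω(G) = 4 (lower bound: χ ≥ ω).
The clique on [0, 2, 8, 15] has size 4, forcing χ ≥ 4, and the coloring below uses 4 colors, so χ(G) = 4.
A valid 4-coloring: color 1: [9, 15]; color 2: [2, 7, 16]; color 3: [8, 10]; color 4: [0, 5, 13].

χ(G) = 4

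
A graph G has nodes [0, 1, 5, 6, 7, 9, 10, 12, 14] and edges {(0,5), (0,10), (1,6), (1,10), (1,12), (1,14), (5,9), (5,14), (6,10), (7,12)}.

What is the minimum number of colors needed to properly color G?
χ(G) = 3

Clique number ω(G) = 3 (lower bound: χ ≥ ω).
The clique on [1, 6, 10] has size 3, forcing χ ≥ 3, and the coloring below uses 3 colors, so χ(G) = 3.
A valid 3-coloring: color 1: [0, 1, 7, 9]; color 2: [5, 10, 12]; color 3: [6, 14].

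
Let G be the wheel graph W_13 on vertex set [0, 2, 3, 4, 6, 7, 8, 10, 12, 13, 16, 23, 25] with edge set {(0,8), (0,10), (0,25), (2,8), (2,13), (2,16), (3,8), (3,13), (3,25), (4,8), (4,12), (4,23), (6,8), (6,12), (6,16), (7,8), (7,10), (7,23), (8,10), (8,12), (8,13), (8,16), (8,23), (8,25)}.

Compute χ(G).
χ(G) = 3

Clique number ω(G) = 3 (lower bound: χ ≥ ω).
The clique on [0, 8, 25] has size 3, forcing χ ≥ 3, and the coloring below uses 3 colors, so χ(G) = 3.
A valid 3-coloring: color 1: [8]; color 2: [0, 2, 3, 4, 6, 7]; color 3: [10, 12, 13, 16, 23, 25].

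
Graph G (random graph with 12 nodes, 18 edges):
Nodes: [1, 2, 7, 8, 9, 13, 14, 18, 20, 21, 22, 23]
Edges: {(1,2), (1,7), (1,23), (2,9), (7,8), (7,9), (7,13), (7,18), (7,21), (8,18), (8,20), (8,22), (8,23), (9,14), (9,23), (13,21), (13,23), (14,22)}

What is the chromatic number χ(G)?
χ(G) = 3

Clique number ω(G) = 3 (lower bound: χ ≥ ω).
The clique on [7, 8, 18] has size 3, forcing χ ≥ 3, and the coloring below uses 3 colors, so χ(G) = 3.
A valid 3-coloring: color 1: [2, 7, 14, 20, 23]; color 2: [1, 8, 9, 21]; color 3: [13, 18, 22].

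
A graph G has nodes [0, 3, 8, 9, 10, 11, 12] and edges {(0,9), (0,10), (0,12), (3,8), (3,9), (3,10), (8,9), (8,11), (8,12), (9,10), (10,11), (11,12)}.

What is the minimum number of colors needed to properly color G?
Clique number ω(G) = 3 (lower bound: χ ≥ ω).
The clique on [0, 9, 10] has size 3, forcing χ ≥ 3, and the coloring below uses 3 colors, so χ(G) = 3.
A valid 3-coloring: color 1: [8, 10]; color 2: [9, 12]; color 3: [0, 3, 11].

χ(G) = 3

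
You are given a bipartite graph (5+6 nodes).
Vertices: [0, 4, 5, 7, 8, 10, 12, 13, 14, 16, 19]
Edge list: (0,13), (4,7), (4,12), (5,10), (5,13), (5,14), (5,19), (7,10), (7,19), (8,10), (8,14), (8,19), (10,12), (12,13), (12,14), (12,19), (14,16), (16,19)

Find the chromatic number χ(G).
χ(G) = 2

Clique number ω(G) = 2 (lower bound: χ ≥ ω).
The graph is bipartite (no odd cycle), so 2 colors suffice: χ(G) = 2.
A valid 2-coloring: color 1: [4, 10, 13, 14, 19]; color 2: [0, 5, 7, 8, 12, 16].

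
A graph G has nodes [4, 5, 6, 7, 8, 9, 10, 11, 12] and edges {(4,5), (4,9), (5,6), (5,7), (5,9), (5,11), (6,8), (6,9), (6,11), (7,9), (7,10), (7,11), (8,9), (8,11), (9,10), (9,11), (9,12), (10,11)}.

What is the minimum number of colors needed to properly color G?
Clique number ω(G) = 4 (lower bound: χ ≥ ω).
The clique on [6, 8, 9, 11] has size 4, forcing χ ≥ 4, and the coloring below uses 4 colors, so χ(G) = 4.
A valid 4-coloring: color 1: [9]; color 2: [4, 11, 12]; color 3: [5, 8, 10]; color 4: [6, 7].

χ(G) = 4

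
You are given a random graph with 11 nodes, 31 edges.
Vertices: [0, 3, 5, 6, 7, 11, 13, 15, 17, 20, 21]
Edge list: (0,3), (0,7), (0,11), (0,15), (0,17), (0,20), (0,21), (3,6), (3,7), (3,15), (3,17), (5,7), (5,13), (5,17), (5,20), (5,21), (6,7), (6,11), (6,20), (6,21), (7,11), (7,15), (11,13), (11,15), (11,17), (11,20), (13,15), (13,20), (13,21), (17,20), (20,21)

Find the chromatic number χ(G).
χ(G) = 4

Clique number ω(G) = 4 (lower bound: χ ≥ ω).
The clique on [0, 11, 17, 20] has size 4, forcing χ ≥ 4, and the coloring below uses 4 colors, so χ(G) = 4.
A valid 4-coloring: color 1: [3, 5, 11]; color 2: [7, 20]; color 3: [0, 6, 13]; color 4: [15, 17, 21].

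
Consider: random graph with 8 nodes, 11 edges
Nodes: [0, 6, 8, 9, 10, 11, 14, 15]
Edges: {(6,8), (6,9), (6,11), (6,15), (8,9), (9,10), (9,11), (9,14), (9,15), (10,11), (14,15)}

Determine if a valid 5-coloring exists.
Yes, G is 5-colorable

A valid 5-coloring: color 1: [0, 9]; color 2: [6, 10, 14]; color 3: [8, 11, 15].
(χ(G) = 3 ≤ 5.)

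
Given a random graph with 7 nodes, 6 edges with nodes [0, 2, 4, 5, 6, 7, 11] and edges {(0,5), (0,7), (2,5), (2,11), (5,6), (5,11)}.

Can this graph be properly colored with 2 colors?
No, G is not 2-colorable

The clique on vertices [2, 5, 11] has size 3 > 2, so it alone needs 3 colors.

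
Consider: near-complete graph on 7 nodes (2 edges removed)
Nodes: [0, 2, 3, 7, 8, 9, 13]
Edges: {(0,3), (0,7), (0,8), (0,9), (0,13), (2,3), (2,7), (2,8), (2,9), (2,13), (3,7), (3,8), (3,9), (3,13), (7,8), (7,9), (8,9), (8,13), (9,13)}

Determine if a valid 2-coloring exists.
The clique on vertices [0, 3, 8, 9, 13] has size 5 > 2, so it alone needs 5 colors.

No, G is not 2-colorable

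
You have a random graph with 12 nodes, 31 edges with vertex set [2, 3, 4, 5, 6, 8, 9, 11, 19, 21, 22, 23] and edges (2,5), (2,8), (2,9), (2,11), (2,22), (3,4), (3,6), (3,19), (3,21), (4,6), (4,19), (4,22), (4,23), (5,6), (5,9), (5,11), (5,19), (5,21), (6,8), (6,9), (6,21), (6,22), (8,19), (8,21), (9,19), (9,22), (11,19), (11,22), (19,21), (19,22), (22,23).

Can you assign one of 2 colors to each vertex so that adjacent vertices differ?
The clique on vertices [2, 5, 9] has size 3 > 2, so it alone needs 3 colors.

No, G is not 2-colorable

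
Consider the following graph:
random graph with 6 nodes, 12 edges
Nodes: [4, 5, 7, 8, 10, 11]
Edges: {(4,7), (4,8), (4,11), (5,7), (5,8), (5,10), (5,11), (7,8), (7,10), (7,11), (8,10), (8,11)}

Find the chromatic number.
χ(G) = 4

Clique number ω(G) = 4 (lower bound: χ ≥ ω).
The clique on [5, 7, 8, 10] has size 4, forcing χ ≥ 4, and the coloring below uses 4 colors, so χ(G) = 4.
A valid 4-coloring: color 1: [7]; color 2: [8]; color 3: [10, 11]; color 4: [4, 5].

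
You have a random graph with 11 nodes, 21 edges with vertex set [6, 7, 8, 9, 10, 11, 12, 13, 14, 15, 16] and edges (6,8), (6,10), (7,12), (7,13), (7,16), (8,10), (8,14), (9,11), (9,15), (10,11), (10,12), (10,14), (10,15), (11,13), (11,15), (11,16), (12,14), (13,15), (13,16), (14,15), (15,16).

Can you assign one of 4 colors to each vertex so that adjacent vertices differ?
Yes, G is 4-colorable

A valid 4-coloring: color 1: [7, 8, 15]; color 2: [9, 10, 16]; color 3: [6, 11, 14]; color 4: [12, 13].
(χ(G) = 4 ≤ 4.)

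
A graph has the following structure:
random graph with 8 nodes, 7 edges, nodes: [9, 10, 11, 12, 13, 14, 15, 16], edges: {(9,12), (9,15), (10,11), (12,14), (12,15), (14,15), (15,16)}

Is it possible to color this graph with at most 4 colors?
Yes, G is 4-colorable

A valid 4-coloring: color 1: [11, 13, 15]; color 2: [10, 12, 16]; color 3: [9, 14].
(χ(G) = 3 ≤ 4.)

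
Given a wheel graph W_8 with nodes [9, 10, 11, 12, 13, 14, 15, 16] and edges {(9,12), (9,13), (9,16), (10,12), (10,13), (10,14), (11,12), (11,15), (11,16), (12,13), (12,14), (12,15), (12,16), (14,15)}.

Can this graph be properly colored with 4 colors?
A valid 4-coloring: color 1: [12]; color 2: [9, 10, 11]; color 3: [13, 14, 16]; color 4: [15].
(χ(G) = 4 ≤ 4.)

Yes, G is 4-colorable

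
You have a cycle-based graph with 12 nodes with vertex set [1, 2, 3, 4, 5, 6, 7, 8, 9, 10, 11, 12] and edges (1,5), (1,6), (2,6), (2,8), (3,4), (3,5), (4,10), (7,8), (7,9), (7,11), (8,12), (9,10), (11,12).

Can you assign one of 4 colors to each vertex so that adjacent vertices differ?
Yes, G is 4-colorable

A valid 4-coloring: color 1: [4, 5, 6, 8, 9, 11]; color 2: [1, 2, 3, 7, 10, 12].
(χ(G) = 2 ≤ 4.)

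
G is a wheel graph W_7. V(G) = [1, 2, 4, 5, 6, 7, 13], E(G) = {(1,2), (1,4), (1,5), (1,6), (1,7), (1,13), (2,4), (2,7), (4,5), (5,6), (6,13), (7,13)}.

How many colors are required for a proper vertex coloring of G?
χ(G) = 3

Clique number ω(G) = 3 (lower bound: χ ≥ ω).
The clique on [1, 2, 4] has size 3, forcing χ ≥ 3, and the coloring below uses 3 colors, so χ(G) = 3.
A valid 3-coloring: color 1: [1]; color 2: [2, 5, 13]; color 3: [4, 6, 7].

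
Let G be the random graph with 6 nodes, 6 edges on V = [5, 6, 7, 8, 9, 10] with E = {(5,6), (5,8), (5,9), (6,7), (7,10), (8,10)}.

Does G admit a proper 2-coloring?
Odd cycle [7, 10, 8, 5, 6] needs 3 colors (χ ≥ 3).
Hence χ(G) ≥ 3 > 2, so no proper 2-coloring exists.

No, G is not 2-colorable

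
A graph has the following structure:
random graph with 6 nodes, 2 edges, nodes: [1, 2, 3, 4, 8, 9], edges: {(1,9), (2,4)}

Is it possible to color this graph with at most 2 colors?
Yes, G is 2-colorable

A valid 2-coloring: color 1: [1, 3, 4, 8]; color 2: [2, 9].
(χ(G) = 2 ≤ 2.)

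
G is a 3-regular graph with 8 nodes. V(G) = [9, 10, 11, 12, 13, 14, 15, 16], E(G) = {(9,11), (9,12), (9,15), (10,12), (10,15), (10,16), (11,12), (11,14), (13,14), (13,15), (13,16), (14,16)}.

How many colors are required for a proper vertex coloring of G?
Clique number ω(G) = 3 (lower bound: χ ≥ ω).
The clique on [9, 11, 12] has size 3, forcing χ ≥ 3, and the coloring below uses 3 colors, so χ(G) = 3.
A valid 3-coloring: color 1: [10, 11, 13]; color 2: [12, 14, 15]; color 3: [9, 16].

χ(G) = 3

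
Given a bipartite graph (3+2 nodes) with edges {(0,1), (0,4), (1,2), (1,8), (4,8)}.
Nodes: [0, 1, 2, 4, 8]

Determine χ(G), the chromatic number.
Clique number ω(G) = 2 (lower bound: χ ≥ ω).
The graph is bipartite (no odd cycle), so 2 colors suffice: χ(G) = 2.
A valid 2-coloring: color 1: [1, 4]; color 2: [0, 2, 8].

χ(G) = 2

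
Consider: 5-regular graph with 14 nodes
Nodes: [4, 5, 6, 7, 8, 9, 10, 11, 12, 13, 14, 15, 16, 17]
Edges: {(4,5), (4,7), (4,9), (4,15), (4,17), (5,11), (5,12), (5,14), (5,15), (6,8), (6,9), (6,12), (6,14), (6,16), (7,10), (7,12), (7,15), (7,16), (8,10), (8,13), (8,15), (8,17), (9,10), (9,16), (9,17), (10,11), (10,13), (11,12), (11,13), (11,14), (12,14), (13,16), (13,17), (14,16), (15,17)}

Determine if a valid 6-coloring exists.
Yes, G is 6-colorable

A valid 6-coloring: color 1: [6, 7, 11, 17]; color 2: [10, 12, 15, 16]; color 3: [8, 9, 14]; color 4: [5, 13]; color 5: [4].
(χ(G) = 4 ≤ 6.)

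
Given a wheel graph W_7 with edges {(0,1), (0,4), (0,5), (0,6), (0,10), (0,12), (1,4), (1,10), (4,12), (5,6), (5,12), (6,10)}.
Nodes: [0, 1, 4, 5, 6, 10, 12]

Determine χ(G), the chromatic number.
χ(G) = 3

Clique number ω(G) = 3 (lower bound: χ ≥ ω).
The clique on [0, 1, 10] has size 3, forcing χ ≥ 3, and the coloring below uses 3 colors, so χ(G) = 3.
A valid 3-coloring: color 1: [0]; color 2: [1, 6, 12]; color 3: [4, 5, 10].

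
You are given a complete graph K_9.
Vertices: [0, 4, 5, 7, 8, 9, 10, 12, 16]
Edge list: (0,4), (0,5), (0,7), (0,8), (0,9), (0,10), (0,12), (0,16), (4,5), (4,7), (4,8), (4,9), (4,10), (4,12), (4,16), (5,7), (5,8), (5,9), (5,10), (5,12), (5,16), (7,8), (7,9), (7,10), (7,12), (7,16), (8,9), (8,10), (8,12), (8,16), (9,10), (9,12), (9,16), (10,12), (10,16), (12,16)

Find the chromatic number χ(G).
χ(G) = 9

Clique number ω(G) = 9 (lower bound: χ ≥ ω).
The clique on [0, 4, 5, 7, 8, 9, 10, 12, 16] has size 9, forcing χ ≥ 9, and the coloring below uses 9 colors, so χ(G) = 9.
A valid 9-coloring: color 1: [5]; color 2: [0]; color 3: [8]; color 4: [12]; color 5: [16]; color 6: [7]; color 7: [4]; color 8: [9]; color 9: [10].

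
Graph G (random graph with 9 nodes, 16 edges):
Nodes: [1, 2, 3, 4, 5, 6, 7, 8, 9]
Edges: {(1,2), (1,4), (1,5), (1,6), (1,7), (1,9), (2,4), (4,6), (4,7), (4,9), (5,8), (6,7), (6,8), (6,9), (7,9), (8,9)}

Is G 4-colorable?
No, G is not 4-colorable

The clique on vertices [1, 4, 6, 7, 9] has size 5 > 4, so it alone needs 5 colors.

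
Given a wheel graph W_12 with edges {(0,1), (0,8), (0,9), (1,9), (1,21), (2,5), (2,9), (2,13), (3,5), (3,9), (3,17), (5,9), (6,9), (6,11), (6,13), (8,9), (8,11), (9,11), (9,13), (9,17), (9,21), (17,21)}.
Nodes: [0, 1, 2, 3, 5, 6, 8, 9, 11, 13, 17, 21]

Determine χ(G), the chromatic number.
Clique number ω(G) = 3 (lower bound: χ ≥ ω).
Odd cycle [11, 6, 13, 2, 5, 3, 17, 21, 1, 0, 8] needs 3 colors (χ ≥ 3).
Vertex 9 is adjacent to every vertex of [0, 1, 2, 3, 5, 6, 8, 11, 13, 17, 21], which already need 3 colors among themselves, so 9 needs a new color (χ ≥ 4).
The coloring below uses 4 colors, so χ(G) = 4.
A valid 4-coloring: color 1: [9]; color 2: [0, 5, 11, 13, 17]; color 3: [2, 3, 6, 8, 21]; color 4: [1].

χ(G) = 4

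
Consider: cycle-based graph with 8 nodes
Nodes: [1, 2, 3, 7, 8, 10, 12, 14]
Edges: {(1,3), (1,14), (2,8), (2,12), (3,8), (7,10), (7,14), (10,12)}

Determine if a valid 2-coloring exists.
Yes, G is 2-colorable

A valid 2-coloring: color 1: [1, 7, 8, 12]; color 2: [2, 3, 10, 14].
(χ(G) = 2 ≤ 2.)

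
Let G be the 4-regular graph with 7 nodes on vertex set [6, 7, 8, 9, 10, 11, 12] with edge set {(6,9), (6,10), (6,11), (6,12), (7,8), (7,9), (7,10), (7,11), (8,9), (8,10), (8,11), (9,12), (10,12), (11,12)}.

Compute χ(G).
χ(G) = 3

Clique number ω(G) = 3 (lower bound: χ ≥ ω).
The clique on [7, 8, 9] has size 3, forcing χ ≥ 3, and the coloring below uses 3 colors, so χ(G) = 3.
A valid 3-coloring: color 1: [9, 10, 11]; color 2: [7, 12]; color 3: [6, 8].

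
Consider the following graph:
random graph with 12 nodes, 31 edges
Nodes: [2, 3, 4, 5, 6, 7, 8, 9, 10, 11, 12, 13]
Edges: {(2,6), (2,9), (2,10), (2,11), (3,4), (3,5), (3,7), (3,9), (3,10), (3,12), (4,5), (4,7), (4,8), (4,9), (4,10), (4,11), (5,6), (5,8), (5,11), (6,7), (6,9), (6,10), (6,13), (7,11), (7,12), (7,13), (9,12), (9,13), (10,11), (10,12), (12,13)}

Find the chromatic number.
Clique number ω(G) = 3 (lower bound: χ ≥ ω).
Suppose a proper 3-coloring c exists. The clique [2, 6, 9] takes 3 distinct colors; by symmetry let c(2) = 1, c(6) = 2, c(9) = 3.
- Vertex 10: neighbors [2, 6] already have colors [1, 2] ⇒ c(10) = 3.
- Vertex 11: neighbors [2, 10] already have colors [1, 3] ⇒ c(11) = 2.
- Vertex 4: neighbors [11, 9] already have colors [2, 3] ⇒ c(4) = 1.
- Vertex 3: neighbors [4, 9] already have colors [1, 3] ⇒ c(3) = 2.
- Vertex 7: neighbors [4, 3] already have colors [1, 2] ⇒ c(7) = 3.
- Vertex 5: neighbors [4, 3] already have colors [1, 2] ⇒ c(5) = 3.
- Vertex 12: neighbors [3, 7] already have colors [2, 3] ⇒ c(12) = 1.
- Vertex 13: neighbors [12, 6, 7] already have colors [1, 2, 3] — all 3 colors blocked. Contradiction.
The forced assignments end in a contradiction, so G has no proper 3-coloring (χ ≥ 4).
The coloring below uses 4 colors, so χ(G) = 4.
A valid 4-coloring: color 1: [2, 4, 13]; color 2: [5, 7, 9, 10]; color 3: [3, 6, 8, 11]; color 4: [12].

χ(G) = 4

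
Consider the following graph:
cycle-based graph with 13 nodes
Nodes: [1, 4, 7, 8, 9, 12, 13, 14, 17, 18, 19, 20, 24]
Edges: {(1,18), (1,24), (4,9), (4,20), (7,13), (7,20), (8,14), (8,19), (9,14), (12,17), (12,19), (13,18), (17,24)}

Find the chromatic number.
Clique number ω(G) = 2 (lower bound: χ ≥ ω).
Odd cycle [13, 18, 1, 24, 17, 12, 19, 8, 14, 9, 4, 20, 7] needs 3 colors (χ ≥ 3).
The coloring below uses 3 colors, so χ(G) = 3.
A valid 3-coloring: color 1: [1, 13, 14, 17, 19, 20]; color 2: [7, 8, 9, 12, 18, 24]; color 3: [4].

χ(G) = 3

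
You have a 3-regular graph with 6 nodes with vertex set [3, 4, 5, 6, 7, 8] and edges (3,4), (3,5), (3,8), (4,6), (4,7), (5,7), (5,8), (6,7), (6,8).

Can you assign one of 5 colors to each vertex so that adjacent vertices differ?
Yes, G is 5-colorable

A valid 5-coloring: color 1: [7, 8]; color 2: [4, 5]; color 3: [3, 6].
(χ(G) = 3 ≤ 5.)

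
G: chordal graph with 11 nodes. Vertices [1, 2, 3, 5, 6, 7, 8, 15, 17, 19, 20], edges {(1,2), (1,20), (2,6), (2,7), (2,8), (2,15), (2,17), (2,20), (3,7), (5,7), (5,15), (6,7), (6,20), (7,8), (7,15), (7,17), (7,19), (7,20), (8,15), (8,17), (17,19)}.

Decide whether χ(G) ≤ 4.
Yes, G is 4-colorable

A valid 4-coloring: color 1: [1, 7]; color 2: [2, 3, 5, 19]; color 3: [8, 20]; color 4: [6, 15, 17].
(χ(G) = 4 ≤ 4.)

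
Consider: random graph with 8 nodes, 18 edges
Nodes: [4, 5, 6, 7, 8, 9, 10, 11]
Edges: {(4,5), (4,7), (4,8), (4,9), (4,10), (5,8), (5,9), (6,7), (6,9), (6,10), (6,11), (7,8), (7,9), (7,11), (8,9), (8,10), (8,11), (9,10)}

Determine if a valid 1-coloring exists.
No, G is not 1-colorable

The clique on vertices [4, 8, 9, 10] has size 4 > 1, so it alone needs 4 colors.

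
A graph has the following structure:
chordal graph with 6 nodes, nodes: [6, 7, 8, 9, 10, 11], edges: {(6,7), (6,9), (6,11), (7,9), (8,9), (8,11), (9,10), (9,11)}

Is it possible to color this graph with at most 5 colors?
Yes, G is 5-colorable

A valid 5-coloring: color 1: [9]; color 2: [7, 10, 11]; color 3: [6, 8].
(χ(G) = 3 ≤ 5.)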